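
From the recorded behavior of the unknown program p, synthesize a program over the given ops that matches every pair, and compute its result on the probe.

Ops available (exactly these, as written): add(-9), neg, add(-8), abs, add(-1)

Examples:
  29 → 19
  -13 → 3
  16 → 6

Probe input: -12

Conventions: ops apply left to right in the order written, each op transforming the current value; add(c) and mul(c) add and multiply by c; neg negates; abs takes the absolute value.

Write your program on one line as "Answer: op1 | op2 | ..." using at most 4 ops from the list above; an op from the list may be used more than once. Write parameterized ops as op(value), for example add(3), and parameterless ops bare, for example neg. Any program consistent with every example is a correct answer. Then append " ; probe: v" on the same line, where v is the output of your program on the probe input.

abs | add(-1) | add(-9) ; probe: 2

Check, running the answer program on each example:
  29 -> 29 -> 28 -> 19
  -13 -> 13 -> 12 -> 3
  16 -> 16 -> 15 -> 6
  probe: -12 -> 12 -> 11 -> 2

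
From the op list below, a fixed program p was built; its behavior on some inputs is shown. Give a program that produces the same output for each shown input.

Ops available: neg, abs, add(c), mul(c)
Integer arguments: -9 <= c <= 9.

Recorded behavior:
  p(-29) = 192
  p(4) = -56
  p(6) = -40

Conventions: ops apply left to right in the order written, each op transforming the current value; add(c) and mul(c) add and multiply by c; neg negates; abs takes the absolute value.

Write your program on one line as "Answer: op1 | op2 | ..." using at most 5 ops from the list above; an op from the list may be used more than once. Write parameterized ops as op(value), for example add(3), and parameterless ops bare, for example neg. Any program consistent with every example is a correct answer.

neg | add(3) | abs | add(-8) | mul(8)

Check, running the answer program on each example:
  -29 -> 29 -> 32 -> 32 -> 24 -> 192
  4 -> -4 -> -1 -> 1 -> -7 -> -56
  6 -> -6 -> -3 -> 3 -> -5 -> -40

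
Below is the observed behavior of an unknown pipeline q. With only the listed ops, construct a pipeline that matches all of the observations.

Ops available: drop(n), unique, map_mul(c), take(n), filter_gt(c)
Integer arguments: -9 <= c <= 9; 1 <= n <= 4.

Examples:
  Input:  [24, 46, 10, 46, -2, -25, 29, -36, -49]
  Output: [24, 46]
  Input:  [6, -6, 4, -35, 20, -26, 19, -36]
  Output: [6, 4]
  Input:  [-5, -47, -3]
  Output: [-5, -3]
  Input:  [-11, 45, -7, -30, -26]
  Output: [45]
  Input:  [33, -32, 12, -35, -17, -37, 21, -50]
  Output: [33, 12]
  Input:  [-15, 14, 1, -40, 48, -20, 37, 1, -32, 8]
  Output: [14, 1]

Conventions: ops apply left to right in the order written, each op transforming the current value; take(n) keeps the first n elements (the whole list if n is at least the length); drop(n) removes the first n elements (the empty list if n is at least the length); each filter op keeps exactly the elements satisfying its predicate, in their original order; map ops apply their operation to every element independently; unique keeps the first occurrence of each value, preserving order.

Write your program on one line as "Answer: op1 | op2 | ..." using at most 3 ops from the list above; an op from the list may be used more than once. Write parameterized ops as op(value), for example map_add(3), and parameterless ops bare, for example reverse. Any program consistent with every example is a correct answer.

unique | filter_gt(-6) | take(2)

Check, running the answer program on each example:
  [24, 46, 10, 46, -2, -25, 29, -36, -49] -> [24, 46, 10, -2, -25, 29, -36, -49] -> [24, 46, 10, -2, 29] -> [24, 46]
  [6, -6, 4, -35, 20, -26, 19, -36] -> [6, -6, 4, -35, 20, -26, 19, -36] -> [6, 4, 20, 19] -> [6, 4]
  [-5, -47, -3] -> [-5, -47, -3] -> [-5, -3] -> [-5, -3]
  [-11, 45, -7, -30, -26] -> [-11, 45, -7, -30, -26] -> [45] -> [45]
  [33, -32, 12, -35, -17, -37, 21, -50] -> [33, -32, 12, -35, -17, -37, 21, -50] -> [33, 12, 21] -> [33, 12]
  [-15, 14, 1, -40, 48, -20, 37, 1, -32, 8] -> [-15, 14, 1, -40, 48, -20, 37, -32, 8] -> [14, 1, 48, 37, 8] -> [14, 1]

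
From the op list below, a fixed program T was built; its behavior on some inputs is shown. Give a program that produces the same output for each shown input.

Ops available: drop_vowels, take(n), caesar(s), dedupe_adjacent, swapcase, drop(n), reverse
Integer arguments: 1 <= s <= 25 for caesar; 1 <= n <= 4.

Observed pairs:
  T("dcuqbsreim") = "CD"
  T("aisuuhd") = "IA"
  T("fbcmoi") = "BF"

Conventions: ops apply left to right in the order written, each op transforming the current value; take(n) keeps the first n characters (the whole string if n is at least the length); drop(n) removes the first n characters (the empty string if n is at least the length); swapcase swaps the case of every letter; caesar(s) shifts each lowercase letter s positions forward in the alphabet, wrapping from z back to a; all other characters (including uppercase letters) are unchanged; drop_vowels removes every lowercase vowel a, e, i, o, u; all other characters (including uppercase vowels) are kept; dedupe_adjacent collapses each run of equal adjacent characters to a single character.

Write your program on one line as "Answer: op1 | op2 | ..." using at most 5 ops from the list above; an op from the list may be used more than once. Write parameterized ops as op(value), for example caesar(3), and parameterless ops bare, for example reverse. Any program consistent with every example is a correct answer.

take(4) | reverse | swapcase | drop(2)

Check, running the answer program on each example:
  "dcuqbsreim" -> "dcuq" -> "qucd" -> "QUCD" -> "CD"
  "aisuuhd" -> "aisu" -> "usia" -> "USIA" -> "IA"
  "fbcmoi" -> "fbcm" -> "mcbf" -> "MCBF" -> "BF"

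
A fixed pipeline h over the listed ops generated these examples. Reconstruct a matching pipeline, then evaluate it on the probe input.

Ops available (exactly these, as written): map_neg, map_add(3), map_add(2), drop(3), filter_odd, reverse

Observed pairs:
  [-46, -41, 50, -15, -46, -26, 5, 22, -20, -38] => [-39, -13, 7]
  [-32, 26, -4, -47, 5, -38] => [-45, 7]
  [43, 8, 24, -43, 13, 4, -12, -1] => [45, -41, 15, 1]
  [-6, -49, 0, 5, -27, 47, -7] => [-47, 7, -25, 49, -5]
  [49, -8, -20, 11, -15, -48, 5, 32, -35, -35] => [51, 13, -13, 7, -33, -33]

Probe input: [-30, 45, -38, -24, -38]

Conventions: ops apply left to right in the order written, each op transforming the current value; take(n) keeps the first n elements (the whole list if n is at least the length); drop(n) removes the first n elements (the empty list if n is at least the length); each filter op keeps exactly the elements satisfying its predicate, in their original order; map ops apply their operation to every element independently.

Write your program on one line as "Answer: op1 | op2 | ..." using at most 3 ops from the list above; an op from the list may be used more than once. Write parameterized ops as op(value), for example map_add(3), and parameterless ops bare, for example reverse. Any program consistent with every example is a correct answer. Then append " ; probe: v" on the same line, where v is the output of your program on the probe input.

filter_odd | map_add(2) ; probe: [47]

Check, running the answer program on each example:
  [-46, -41, 50, -15, -46, -26, 5, 22, -20, -38] -> [-41, -15, 5] -> [-39, -13, 7]
  [-32, 26, -4, -47, 5, -38] -> [-47, 5] -> [-45, 7]
  [43, 8, 24, -43, 13, 4, -12, -1] -> [43, -43, 13, -1] -> [45, -41, 15, 1]
  [-6, -49, 0, 5, -27, 47, -7] -> [-49, 5, -27, 47, -7] -> [-47, 7, -25, 49, -5]
  [49, -8, -20, 11, -15, -48, 5, 32, -35, -35] -> [49, 11, -15, 5, -35, -35] -> [51, 13, -13, 7, -33, -33]
  probe: [-30, 45, -38, -24, -38] -> [45] -> [47]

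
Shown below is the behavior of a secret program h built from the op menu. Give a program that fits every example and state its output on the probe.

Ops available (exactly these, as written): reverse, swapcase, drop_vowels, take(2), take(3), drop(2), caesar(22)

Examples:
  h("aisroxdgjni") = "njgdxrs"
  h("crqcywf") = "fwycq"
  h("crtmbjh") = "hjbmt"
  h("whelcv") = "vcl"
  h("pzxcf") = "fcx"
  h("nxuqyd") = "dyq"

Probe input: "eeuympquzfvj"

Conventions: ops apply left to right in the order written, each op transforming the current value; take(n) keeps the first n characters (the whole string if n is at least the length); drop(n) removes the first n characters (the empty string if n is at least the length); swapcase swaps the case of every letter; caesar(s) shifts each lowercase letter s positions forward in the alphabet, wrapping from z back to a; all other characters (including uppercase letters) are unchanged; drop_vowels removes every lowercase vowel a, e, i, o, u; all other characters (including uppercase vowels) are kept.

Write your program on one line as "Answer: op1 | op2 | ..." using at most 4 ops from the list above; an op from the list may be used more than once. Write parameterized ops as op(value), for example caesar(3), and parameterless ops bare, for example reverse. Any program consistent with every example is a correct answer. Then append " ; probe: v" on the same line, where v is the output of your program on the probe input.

drop(2) | drop_vowels | reverse ; probe: "jvfzqpmy"

Check, running the answer program on each example:
  "aisroxdgjni" -> "sroxdgjni" -> "srxdgjn" -> "njgdxrs"
  "crqcywf" -> "qcywf" -> "qcywf" -> "fwycq"
  "crtmbjh" -> "tmbjh" -> "tmbjh" -> "hjbmt"
  "whelcv" -> "elcv" -> "lcv" -> "vcl"
  "pzxcf" -> "xcf" -> "xcf" -> "fcx"
  "nxuqyd" -> "uqyd" -> "qyd" -> "dyq"
  probe: "eeuympquzfvj" -> "uympquzfvj" -> "ympqzfvj" -> "jvfzqpmy"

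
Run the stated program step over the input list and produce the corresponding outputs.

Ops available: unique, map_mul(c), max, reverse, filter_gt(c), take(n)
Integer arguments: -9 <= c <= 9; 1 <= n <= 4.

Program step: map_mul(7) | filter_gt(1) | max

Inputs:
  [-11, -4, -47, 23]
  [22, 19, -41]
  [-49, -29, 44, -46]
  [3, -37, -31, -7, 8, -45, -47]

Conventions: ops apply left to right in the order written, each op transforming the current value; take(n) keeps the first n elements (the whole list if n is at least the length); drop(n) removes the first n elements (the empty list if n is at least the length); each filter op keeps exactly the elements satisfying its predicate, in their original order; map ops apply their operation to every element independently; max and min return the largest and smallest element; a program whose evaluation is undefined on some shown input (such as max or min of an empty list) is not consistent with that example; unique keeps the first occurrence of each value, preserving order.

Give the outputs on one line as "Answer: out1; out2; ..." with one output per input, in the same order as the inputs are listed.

Execution, op by op:
  [-11, -4, -47, 23] -> [-77, -28, -329, 161] -> [161] -> 161
  [22, 19, -41] -> [154, 133, -287] -> [154, 133] -> 154
  [-49, -29, 44, -46] -> [-343, -203, 308, -322] -> [308] -> 308
  [3, -37, -31, -7, 8, -45, -47] -> [21, -259, -217, -49, 56, -315, -329] -> [21, 56] -> 56

161; 154; 308; 56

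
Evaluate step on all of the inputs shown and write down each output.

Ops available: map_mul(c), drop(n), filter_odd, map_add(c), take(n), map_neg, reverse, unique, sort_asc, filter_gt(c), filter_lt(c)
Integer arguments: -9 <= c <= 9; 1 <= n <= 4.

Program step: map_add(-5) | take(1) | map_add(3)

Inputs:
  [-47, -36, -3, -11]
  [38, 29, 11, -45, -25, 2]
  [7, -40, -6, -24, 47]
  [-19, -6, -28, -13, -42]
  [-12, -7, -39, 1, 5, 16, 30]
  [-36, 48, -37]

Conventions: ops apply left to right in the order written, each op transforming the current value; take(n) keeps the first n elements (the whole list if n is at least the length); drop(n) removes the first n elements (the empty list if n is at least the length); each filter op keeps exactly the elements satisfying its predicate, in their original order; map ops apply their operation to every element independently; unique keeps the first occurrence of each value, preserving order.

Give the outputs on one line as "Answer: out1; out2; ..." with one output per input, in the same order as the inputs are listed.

Execution, op by op:
  [-47, -36, -3, -11] -> [-52, -41, -8, -16] -> [-52] -> [-49]
  [38, 29, 11, -45, -25, 2] -> [33, 24, 6, -50, -30, -3] -> [33] -> [36]
  [7, -40, -6, -24, 47] -> [2, -45, -11, -29, 42] -> [2] -> [5]
  [-19, -6, -28, -13, -42] -> [-24, -11, -33, -18, -47] -> [-24] -> [-21]
  [-12, -7, -39, 1, 5, 16, 30] -> [-17, -12, -44, -4, 0, 11, 25] -> [-17] -> [-14]
  [-36, 48, -37] -> [-41, 43, -42] -> [-41] -> [-38]

[-49]; [36]; [5]; [-21]; [-14]; [-38]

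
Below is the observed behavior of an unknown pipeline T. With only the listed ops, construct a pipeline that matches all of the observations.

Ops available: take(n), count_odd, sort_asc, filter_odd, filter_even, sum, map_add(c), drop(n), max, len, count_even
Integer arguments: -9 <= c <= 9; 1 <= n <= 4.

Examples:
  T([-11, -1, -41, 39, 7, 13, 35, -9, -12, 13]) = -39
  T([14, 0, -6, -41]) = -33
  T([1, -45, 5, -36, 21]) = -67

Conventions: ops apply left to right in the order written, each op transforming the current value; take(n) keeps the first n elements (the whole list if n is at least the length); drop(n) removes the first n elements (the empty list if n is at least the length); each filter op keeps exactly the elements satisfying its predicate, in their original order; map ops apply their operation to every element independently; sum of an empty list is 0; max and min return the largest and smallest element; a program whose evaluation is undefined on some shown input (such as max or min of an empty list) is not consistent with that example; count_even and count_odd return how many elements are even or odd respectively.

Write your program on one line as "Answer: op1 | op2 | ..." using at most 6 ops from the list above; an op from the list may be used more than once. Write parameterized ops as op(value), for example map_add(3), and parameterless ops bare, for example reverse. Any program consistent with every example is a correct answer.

map_add(3) | sort_asc | take(2) | map_add(4) | sum

Check, running the answer program on each example:
  [-11, -1, -41, 39, 7, 13, 35, -9, -12, 13] -> [-8, 2, -38, 42, 10, 16, 38, -6, -9, 16] -> [-38, -9, -8, -6, 2, 10, 16, 16, 38, 42] -> [-38, -9] -> [-34, -5] -> -39
  [14, 0, -6, -41] -> [17, 3, -3, -38] -> [-38, -3, 3, 17] -> [-38, -3] -> [-34, 1] -> -33
  [1, -45, 5, -36, 21] -> [4, -42, 8, -33, 24] -> [-42, -33, 4, 8, 24] -> [-42, -33] -> [-38, -29] -> -67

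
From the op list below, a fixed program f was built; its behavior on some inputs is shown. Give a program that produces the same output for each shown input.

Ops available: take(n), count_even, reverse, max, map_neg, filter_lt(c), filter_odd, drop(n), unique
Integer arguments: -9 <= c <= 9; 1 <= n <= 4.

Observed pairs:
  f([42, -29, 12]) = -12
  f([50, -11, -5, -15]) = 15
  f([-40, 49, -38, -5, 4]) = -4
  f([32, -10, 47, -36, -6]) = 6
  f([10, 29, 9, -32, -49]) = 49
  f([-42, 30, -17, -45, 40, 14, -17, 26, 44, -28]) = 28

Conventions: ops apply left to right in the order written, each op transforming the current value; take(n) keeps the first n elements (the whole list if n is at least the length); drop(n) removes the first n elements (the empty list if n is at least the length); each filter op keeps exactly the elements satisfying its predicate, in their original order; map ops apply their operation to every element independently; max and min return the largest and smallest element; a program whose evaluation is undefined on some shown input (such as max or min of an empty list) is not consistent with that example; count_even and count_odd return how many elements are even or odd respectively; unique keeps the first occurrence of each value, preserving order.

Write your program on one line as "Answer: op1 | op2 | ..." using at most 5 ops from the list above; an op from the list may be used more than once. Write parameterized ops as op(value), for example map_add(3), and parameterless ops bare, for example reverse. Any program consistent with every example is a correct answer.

map_neg | reverse | unique | take(1) | max

Check, running the answer program on each example:
  [42, -29, 12] -> [-42, 29, -12] -> [-12, 29, -42] -> [-12, 29, -42] -> [-12] -> -12
  [50, -11, -5, -15] -> [-50, 11, 5, 15] -> [15, 5, 11, -50] -> [15, 5, 11, -50] -> [15] -> 15
  [-40, 49, -38, -5, 4] -> [40, -49, 38, 5, -4] -> [-4, 5, 38, -49, 40] -> [-4, 5, 38, -49, 40] -> [-4] -> -4
  [32, -10, 47, -36, -6] -> [-32, 10, -47, 36, 6] -> [6, 36, -47, 10, -32] -> [6, 36, -47, 10, -32] -> [6] -> 6
  [10, 29, 9, -32, -49] -> [-10, -29, -9, 32, 49] -> [49, 32, -9, -29, -10] -> [49, 32, -9, -29, -10] -> [49] -> 49
  [-42, 30, -17, -45, 40, 14, -17, 26, 44, -28] -> [42, -30, 17, 45, -40, -14, 17, -26, -44, 28] -> [28, -44, -26, 17, -14, -40, 45, 17, -30, 42] -> [28, -44, -26, 17, -14, -40, 45, -30, 42] -> [28] -> 28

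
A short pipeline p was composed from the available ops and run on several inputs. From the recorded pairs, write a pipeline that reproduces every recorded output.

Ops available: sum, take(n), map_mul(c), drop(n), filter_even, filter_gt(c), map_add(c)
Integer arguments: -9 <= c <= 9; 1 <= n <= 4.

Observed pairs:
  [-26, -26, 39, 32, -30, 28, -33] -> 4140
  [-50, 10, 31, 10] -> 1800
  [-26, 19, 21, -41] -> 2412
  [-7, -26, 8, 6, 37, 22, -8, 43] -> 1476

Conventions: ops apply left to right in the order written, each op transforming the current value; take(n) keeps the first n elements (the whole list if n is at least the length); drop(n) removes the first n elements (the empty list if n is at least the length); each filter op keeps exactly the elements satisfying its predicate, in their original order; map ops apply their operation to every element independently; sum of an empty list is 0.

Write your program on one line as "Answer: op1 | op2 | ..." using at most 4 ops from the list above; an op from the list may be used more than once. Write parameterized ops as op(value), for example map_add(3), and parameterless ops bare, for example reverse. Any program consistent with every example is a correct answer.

map_mul(-9) | map_mul(4) | filter_gt(4) | sum

Check, running the answer program on each example:
  [-26, -26, 39, 32, -30, 28, -33] -> [234, 234, -351, -288, 270, -252, 297] -> [936, 936, -1404, -1152, 1080, -1008, 1188] -> [936, 936, 1080, 1188] -> 4140
  [-50, 10, 31, 10] -> [450, -90, -279, -90] -> [1800, -360, -1116, -360] -> [1800] -> 1800
  [-26, 19, 21, -41] -> [234, -171, -189, 369] -> [936, -684, -756, 1476] -> [936, 1476] -> 2412
  [-7, -26, 8, 6, 37, 22, -8, 43] -> [63, 234, -72, -54, -333, -198, 72, -387] -> [252, 936, -288, -216, -1332, -792, 288, -1548] -> [252, 936, 288] -> 1476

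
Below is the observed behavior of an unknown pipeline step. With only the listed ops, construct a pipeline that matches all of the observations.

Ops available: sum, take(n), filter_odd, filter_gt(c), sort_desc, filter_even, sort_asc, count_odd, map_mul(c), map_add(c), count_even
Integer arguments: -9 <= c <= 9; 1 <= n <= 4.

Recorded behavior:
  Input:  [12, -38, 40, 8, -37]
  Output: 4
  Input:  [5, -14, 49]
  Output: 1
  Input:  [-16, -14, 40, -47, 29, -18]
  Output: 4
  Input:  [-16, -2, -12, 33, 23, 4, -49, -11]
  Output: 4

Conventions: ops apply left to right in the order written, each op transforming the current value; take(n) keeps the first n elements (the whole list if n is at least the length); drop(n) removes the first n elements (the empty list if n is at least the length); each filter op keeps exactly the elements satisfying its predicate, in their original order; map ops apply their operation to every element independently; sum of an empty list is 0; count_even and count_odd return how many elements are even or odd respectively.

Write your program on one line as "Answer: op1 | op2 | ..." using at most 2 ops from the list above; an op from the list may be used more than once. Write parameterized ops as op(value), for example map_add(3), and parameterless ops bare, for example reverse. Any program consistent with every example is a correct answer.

map_add(-9) | count_odd

Check, running the answer program on each example:
  [12, -38, 40, 8, -37] -> [3, -47, 31, -1, -46] -> 4
  [5, -14, 49] -> [-4, -23, 40] -> 1
  [-16, -14, 40, -47, 29, -18] -> [-25, -23, 31, -56, 20, -27] -> 4
  [-16, -2, -12, 33, 23, 4, -49, -11] -> [-25, -11, -21, 24, 14, -5, -58, -20] -> 4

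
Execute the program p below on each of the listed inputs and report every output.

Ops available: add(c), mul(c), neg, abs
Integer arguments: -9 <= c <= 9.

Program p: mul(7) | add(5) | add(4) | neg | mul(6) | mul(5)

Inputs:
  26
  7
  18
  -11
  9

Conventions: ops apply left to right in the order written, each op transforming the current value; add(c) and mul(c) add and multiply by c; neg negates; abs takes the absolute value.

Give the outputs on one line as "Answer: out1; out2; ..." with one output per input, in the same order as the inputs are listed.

Execution, op by op:
  26 -> 182 -> 187 -> 191 -> -191 -> -1146 -> -5730
  7 -> 49 -> 54 -> 58 -> -58 -> -348 -> -1740
  18 -> 126 -> 131 -> 135 -> -135 -> -810 -> -4050
  -11 -> -77 -> -72 -> -68 -> 68 -> 408 -> 2040
  9 -> 63 -> 68 -> 72 -> -72 -> -432 -> -2160

-5730; -1740; -4050; 2040; -2160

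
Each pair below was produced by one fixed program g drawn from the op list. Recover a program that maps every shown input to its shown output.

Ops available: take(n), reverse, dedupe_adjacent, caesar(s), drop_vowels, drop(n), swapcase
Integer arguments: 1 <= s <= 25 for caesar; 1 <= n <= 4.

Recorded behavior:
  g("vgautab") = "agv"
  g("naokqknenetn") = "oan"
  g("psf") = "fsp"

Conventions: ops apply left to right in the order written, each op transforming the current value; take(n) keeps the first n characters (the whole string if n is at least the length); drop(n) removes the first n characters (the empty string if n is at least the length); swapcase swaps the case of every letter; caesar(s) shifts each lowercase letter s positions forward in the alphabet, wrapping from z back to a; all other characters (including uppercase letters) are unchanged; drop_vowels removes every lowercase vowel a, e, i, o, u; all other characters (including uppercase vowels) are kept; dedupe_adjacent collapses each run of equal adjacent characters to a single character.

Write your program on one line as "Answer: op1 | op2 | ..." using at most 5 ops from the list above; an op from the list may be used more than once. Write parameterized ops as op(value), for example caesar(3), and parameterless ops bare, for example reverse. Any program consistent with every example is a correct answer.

swapcase | take(3) | swapcase | reverse

Check, running the answer program on each example:
  "vgautab" -> "VGAUTAB" -> "VGA" -> "vga" -> "agv"
  "naokqknenetn" -> "NAOKQKNENETN" -> "NAO" -> "nao" -> "oan"
  "psf" -> "PSF" -> "PSF" -> "psf" -> "fsp"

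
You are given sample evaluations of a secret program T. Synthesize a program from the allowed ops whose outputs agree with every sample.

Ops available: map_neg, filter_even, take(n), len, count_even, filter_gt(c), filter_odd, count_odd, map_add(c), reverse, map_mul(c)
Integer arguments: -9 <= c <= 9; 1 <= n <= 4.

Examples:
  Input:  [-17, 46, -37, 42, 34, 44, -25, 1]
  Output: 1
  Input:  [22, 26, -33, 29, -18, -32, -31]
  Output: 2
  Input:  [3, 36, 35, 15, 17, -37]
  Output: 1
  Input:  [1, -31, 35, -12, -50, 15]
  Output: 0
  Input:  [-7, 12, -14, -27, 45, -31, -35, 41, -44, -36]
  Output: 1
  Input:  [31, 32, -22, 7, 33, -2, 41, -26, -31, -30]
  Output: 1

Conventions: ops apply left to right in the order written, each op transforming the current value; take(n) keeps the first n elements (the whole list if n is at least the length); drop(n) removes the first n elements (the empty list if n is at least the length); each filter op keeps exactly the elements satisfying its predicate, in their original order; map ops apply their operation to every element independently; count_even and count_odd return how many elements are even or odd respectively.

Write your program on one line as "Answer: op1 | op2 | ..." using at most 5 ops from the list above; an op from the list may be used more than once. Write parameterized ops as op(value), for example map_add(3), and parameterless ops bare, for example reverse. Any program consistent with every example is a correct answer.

take(3) | filter_gt(0) | map_add(-4) | count_even

Check, running the answer program on each example:
  [-17, 46, -37, 42, 34, 44, -25, 1] -> [-17, 46, -37] -> [46] -> [42] -> 1
  [22, 26, -33, 29, -18, -32, -31] -> [22, 26, -33] -> [22, 26] -> [18, 22] -> 2
  [3, 36, 35, 15, 17, -37] -> [3, 36, 35] -> [3, 36, 35] -> [-1, 32, 31] -> 1
  [1, -31, 35, -12, -50, 15] -> [1, -31, 35] -> [1, 35] -> [-3, 31] -> 0
  [-7, 12, -14, -27, 45, -31, -35, 41, -44, -36] -> [-7, 12, -14] -> [12] -> [8] -> 1
  [31, 32, -22, 7, 33, -2, 41, -26, -31, -30] -> [31, 32, -22] -> [31, 32] -> [27, 28] -> 1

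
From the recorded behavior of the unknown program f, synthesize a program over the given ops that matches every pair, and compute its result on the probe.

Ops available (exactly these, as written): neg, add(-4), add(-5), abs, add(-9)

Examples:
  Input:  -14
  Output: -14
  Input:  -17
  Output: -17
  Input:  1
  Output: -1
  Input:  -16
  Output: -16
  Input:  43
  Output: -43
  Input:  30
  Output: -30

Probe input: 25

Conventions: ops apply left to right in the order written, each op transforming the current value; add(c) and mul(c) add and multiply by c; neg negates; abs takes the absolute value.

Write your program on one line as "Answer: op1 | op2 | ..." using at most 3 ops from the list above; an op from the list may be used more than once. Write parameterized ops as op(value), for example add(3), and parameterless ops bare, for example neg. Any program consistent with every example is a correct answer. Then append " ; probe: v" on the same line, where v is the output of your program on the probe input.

abs | neg ; probe: -25

Check, running the answer program on each example:
  -14 -> 14 -> -14
  -17 -> 17 -> -17
  1 -> 1 -> -1
  -16 -> 16 -> -16
  43 -> 43 -> -43
  30 -> 30 -> -30
  probe: 25 -> 25 -> -25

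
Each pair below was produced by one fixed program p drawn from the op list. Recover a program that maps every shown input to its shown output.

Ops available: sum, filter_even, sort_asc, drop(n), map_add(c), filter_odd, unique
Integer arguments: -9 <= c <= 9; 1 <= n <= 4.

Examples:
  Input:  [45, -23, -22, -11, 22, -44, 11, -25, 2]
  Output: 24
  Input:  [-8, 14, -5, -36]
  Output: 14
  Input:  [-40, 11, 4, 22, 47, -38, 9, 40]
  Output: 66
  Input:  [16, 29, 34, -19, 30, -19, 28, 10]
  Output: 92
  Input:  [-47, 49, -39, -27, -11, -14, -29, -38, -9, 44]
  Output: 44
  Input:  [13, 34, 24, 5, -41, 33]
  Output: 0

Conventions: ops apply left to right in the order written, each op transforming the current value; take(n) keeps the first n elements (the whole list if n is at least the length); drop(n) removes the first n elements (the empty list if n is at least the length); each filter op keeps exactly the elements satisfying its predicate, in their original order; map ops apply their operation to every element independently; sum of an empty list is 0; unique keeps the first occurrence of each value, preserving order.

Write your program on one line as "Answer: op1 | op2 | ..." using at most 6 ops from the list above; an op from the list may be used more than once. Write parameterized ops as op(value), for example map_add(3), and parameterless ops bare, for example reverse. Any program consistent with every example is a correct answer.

unique | sort_asc | filter_even | drop(2) | sum

Check, running the answer program on each example:
  [45, -23, -22, -11, 22, -44, 11, -25, 2] -> [45, -23, -22, -11, 22, -44, 11, -25, 2] -> [-44, -25, -23, -22, -11, 2, 11, 22, 45] -> [-44, -22, 2, 22] -> [2, 22] -> 24
  [-8, 14, -5, -36] -> [-8, 14, -5, -36] -> [-36, -8, -5, 14] -> [-36, -8, 14] -> [14] -> 14
  [-40, 11, 4, 22, 47, -38, 9, 40] -> [-40, 11, 4, 22, 47, -38, 9, 40] -> [-40, -38, 4, 9, 11, 22, 40, 47] -> [-40, -38, 4, 22, 40] -> [4, 22, 40] -> 66
  [16, 29, 34, -19, 30, -19, 28, 10] -> [16, 29, 34, -19, 30, 28, 10] -> [-19, 10, 16, 28, 29, 30, 34] -> [10, 16, 28, 30, 34] -> [28, 30, 34] -> 92
  [-47, 49, -39, -27, -11, -14, -29, -38, -9, 44] -> [-47, 49, -39, -27, -11, -14, -29, -38, -9, 44] -> [-47, -39, -38, -29, -27, -14, -11, -9, 44, 49] -> [-38, -14, 44] -> [44] -> 44
  [13, 34, 24, 5, -41, 33] -> [13, 34, 24, 5, -41, 33] -> [-41, 5, 13, 24, 33, 34] -> [24, 34] -> [] -> 0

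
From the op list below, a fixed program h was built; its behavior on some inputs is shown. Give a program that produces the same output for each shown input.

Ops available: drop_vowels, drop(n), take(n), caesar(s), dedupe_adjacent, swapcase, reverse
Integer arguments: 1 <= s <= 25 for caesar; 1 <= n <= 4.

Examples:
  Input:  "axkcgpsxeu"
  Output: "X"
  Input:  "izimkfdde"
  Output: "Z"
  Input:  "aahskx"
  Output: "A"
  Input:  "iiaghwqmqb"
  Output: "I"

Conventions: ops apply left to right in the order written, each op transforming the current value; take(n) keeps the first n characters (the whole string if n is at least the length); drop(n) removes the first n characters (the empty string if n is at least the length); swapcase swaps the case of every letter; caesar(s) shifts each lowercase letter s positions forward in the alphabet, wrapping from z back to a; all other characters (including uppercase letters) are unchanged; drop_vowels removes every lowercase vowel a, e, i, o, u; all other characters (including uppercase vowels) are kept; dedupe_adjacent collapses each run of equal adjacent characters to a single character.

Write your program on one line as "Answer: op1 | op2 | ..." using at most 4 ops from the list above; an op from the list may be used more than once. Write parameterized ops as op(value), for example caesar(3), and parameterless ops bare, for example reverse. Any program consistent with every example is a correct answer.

drop(1) | take(1) | swapcase

Check, running the answer program on each example:
  "axkcgpsxeu" -> "xkcgpsxeu" -> "x" -> "X"
  "izimkfdde" -> "zimkfdde" -> "z" -> "Z"
  "aahskx" -> "ahskx" -> "a" -> "A"
  "iiaghwqmqb" -> "iaghwqmqb" -> "i" -> "I"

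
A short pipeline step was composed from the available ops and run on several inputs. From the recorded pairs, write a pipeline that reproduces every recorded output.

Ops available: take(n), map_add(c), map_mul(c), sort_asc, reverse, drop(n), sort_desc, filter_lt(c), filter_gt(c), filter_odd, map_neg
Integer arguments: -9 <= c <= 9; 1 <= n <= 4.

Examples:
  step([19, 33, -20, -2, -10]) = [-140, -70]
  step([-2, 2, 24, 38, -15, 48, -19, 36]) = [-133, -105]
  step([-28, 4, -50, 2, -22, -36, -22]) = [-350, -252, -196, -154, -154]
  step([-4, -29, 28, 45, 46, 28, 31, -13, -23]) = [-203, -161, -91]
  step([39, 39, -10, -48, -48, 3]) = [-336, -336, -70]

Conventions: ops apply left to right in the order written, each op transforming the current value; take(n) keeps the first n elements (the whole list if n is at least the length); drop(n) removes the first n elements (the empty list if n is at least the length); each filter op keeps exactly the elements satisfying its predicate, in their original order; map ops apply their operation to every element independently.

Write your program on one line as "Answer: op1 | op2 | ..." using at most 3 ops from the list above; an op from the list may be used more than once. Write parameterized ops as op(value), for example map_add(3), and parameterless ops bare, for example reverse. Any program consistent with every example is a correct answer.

filter_lt(-8) | sort_asc | map_mul(7)

Check, running the answer program on each example:
  [19, 33, -20, -2, -10] -> [-20, -10] -> [-20, -10] -> [-140, -70]
  [-2, 2, 24, 38, -15, 48, -19, 36] -> [-15, -19] -> [-19, -15] -> [-133, -105]
  [-28, 4, -50, 2, -22, -36, -22] -> [-28, -50, -22, -36, -22] -> [-50, -36, -28, -22, -22] -> [-350, -252, -196, -154, -154]
  [-4, -29, 28, 45, 46, 28, 31, -13, -23] -> [-29, -13, -23] -> [-29, -23, -13] -> [-203, -161, -91]
  [39, 39, -10, -48, -48, 3] -> [-10, -48, -48] -> [-48, -48, -10] -> [-336, -336, -70]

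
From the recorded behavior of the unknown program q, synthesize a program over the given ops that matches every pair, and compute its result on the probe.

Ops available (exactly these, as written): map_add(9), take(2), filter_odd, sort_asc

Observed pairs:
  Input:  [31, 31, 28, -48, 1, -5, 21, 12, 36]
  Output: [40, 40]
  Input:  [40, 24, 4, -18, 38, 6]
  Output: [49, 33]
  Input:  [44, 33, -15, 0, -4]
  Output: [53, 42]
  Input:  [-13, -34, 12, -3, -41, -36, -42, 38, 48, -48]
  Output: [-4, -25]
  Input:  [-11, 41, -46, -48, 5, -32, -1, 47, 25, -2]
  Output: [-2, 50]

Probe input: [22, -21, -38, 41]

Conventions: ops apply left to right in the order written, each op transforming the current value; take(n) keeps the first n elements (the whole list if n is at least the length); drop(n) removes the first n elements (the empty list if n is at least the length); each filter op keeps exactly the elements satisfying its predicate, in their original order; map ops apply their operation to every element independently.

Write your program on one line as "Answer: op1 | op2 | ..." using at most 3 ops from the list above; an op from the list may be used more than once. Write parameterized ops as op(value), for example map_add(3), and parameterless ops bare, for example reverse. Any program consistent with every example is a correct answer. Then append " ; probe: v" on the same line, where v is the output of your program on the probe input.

map_add(9) | take(2) ; probe: [31, -12]

Check, running the answer program on each example:
  [31, 31, 28, -48, 1, -5, 21, 12, 36] -> [40, 40, 37, -39, 10, 4, 30, 21, 45] -> [40, 40]
  [40, 24, 4, -18, 38, 6] -> [49, 33, 13, -9, 47, 15] -> [49, 33]
  [44, 33, -15, 0, -4] -> [53, 42, -6, 9, 5] -> [53, 42]
  [-13, -34, 12, -3, -41, -36, -42, 38, 48, -48] -> [-4, -25, 21, 6, -32, -27, -33, 47, 57, -39] -> [-4, -25]
  [-11, 41, -46, -48, 5, -32, -1, 47, 25, -2] -> [-2, 50, -37, -39, 14, -23, 8, 56, 34, 7] -> [-2, 50]
  probe: [22, -21, -38, 41] -> [31, -12, -29, 50] -> [31, -12]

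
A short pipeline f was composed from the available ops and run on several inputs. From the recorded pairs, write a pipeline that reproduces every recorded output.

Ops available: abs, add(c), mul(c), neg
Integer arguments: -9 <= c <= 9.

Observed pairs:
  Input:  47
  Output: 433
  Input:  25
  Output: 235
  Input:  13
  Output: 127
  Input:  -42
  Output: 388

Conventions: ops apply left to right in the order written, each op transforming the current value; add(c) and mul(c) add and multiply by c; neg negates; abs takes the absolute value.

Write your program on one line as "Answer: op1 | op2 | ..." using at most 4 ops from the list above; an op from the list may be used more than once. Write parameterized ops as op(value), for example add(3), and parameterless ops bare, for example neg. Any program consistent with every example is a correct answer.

mul(9) | abs | add(8) | add(2)

Check, running the answer program on each example:
  47 -> 423 -> 423 -> 431 -> 433
  25 -> 225 -> 225 -> 233 -> 235
  13 -> 117 -> 117 -> 125 -> 127
  -42 -> -378 -> 378 -> 386 -> 388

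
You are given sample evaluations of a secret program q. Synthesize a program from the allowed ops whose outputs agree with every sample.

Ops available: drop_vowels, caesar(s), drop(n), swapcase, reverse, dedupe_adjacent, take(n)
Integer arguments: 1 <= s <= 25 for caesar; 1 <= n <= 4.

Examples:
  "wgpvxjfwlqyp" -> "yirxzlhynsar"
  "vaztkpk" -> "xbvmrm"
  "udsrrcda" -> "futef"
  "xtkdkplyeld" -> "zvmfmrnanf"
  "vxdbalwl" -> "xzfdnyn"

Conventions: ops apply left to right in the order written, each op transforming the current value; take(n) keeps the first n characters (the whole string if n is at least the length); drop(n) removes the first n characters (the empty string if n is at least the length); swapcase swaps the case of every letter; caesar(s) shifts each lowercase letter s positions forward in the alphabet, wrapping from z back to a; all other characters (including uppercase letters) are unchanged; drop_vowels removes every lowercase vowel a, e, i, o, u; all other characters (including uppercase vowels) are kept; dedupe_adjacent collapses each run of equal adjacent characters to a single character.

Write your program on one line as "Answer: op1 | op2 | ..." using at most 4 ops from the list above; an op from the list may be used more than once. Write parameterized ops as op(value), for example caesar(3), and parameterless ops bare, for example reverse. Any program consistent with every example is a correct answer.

dedupe_adjacent | drop_vowels | caesar(2)

Check, running the answer program on each example:
  "wgpvxjfwlqyp" -> "wgpvxjfwlqyp" -> "wgpvxjfwlqyp" -> "yirxzlhynsar"
  "vaztkpk" -> "vaztkpk" -> "vztkpk" -> "xbvmrm"
  "udsrrcda" -> "udsrcda" -> "dsrcd" -> "futef"
  "xtkdkplyeld" -> "xtkdkplyeld" -> "xtkdkplyld" -> "zvmfmrnanf"
  "vxdbalwl" -> "vxdbalwl" -> "vxdblwl" -> "xzfdnyn"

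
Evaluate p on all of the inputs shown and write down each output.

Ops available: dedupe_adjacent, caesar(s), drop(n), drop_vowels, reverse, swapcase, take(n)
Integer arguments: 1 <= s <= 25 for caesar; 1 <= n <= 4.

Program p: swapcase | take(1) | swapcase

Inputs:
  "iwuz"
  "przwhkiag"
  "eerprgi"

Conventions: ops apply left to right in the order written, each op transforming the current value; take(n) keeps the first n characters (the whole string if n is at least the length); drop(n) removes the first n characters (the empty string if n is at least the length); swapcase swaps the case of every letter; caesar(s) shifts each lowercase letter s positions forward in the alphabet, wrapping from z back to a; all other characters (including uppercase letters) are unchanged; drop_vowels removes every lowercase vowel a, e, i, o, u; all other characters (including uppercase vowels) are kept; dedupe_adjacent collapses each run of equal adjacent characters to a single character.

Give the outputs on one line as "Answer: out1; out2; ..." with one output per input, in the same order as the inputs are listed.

"i"; "p"; "e"

Execution, op by op:
  "iwuz" -> "IWUZ" -> "I" -> "i"
  "przwhkiag" -> "PRZWHKIAG" -> "P" -> "p"
  "eerprgi" -> "EERPRGI" -> "E" -> "e"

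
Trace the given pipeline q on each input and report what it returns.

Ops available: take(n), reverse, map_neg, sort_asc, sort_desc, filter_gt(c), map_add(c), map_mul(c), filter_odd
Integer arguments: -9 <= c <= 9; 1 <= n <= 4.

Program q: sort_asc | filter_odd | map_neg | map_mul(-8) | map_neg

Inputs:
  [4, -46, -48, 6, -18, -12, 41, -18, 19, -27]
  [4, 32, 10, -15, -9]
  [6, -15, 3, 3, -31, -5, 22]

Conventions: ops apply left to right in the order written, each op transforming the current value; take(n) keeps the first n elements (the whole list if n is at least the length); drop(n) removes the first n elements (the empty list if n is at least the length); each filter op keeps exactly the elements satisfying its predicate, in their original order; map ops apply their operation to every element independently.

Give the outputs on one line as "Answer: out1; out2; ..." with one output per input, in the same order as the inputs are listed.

[216, -152, -328]; [120, 72]; [248, 120, 40, -24, -24]

Execution, op by op:
  [4, -46, -48, 6, -18, -12, 41, -18, 19, -27] -> [-48, -46, -27, -18, -18, -12, 4, 6, 19, 41] -> [-27, 19, 41] -> [27, -19, -41] -> [-216, 152, 328] -> [216, -152, -328]
  [4, 32, 10, -15, -9] -> [-15, -9, 4, 10, 32] -> [-15, -9] -> [15, 9] -> [-120, -72] -> [120, 72]
  [6, -15, 3, 3, -31, -5, 22] -> [-31, -15, -5, 3, 3, 6, 22] -> [-31, -15, -5, 3, 3] -> [31, 15, 5, -3, -3] -> [-248, -120, -40, 24, 24] -> [248, 120, 40, -24, -24]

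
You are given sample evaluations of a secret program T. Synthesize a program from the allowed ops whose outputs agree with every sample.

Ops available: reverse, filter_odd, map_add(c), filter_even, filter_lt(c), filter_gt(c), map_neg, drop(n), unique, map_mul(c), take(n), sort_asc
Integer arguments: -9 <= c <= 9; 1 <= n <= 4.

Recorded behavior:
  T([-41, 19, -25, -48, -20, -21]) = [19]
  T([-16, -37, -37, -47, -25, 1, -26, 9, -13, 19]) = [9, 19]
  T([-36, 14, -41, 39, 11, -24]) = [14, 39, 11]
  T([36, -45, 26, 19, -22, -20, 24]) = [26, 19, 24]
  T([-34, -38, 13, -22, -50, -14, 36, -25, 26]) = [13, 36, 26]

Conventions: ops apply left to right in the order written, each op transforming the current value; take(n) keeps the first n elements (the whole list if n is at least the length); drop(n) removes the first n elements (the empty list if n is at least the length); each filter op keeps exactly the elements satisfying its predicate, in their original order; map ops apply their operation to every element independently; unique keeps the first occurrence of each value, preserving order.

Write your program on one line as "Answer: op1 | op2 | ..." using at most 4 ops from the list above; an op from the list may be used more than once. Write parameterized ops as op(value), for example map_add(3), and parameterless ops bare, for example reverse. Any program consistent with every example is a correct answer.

unique | drop(1) | filter_gt(7)

Check, running the answer program on each example:
  [-41, 19, -25, -48, -20, -21] -> [-41, 19, -25, -48, -20, -21] -> [19, -25, -48, -20, -21] -> [19]
  [-16, -37, -37, -47, -25, 1, -26, 9, -13, 19] -> [-16, -37, -47, -25, 1, -26, 9, -13, 19] -> [-37, -47, -25, 1, -26, 9, -13, 19] -> [9, 19]
  [-36, 14, -41, 39, 11, -24] -> [-36, 14, -41, 39, 11, -24] -> [14, -41, 39, 11, -24] -> [14, 39, 11]
  [36, -45, 26, 19, -22, -20, 24] -> [36, -45, 26, 19, -22, -20, 24] -> [-45, 26, 19, -22, -20, 24] -> [26, 19, 24]
  [-34, -38, 13, -22, -50, -14, 36, -25, 26] -> [-34, -38, 13, -22, -50, -14, 36, -25, 26] -> [-38, 13, -22, -50, -14, 36, -25, 26] -> [13, 36, 26]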